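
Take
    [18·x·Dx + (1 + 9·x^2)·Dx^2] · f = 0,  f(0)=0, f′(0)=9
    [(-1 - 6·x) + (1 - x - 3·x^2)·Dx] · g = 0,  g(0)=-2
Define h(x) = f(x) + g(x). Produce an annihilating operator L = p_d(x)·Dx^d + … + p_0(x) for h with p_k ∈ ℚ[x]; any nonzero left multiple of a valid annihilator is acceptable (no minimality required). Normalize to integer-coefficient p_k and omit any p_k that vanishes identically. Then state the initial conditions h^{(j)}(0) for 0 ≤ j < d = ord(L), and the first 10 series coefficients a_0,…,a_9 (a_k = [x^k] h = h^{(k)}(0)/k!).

L = (72 - 288·x - 4428·x^2 - 9720·x^3 - 33534·x^4 - 13122·x^6)·Dx + (-30 - 180·x - 144·x^2 - 1728·x^3 - 9153·x^4 - 23814·x^5 - 2187·x^6 - 13122·x^7)·Dx^2 + (4 + 14·x + 114·x^2 - 36·x^3 + 459·x^4 - 1539·x^5 - 2430·x^6 - 729·x^7 - 2187·x^8)·Dx^3  (order 3).
h: a_k = -2, 7, -8, -41, -38, 329/5, -194, -9599/7, -1016, 4243, …
ICs: h(0) = -2, h′(0) = 7, h′′(0) = -16.

f: a_k = 0, 9, 0, -27, 0, 729/5, 0, -6561/7, 0, 6561, …
g: a_k = -2, -2, -8, -14, -38, -80, -194, -434, -1016, -2318, …
f+g: L₀ = lclm(L_f,L_g), ord ≤ 2+1.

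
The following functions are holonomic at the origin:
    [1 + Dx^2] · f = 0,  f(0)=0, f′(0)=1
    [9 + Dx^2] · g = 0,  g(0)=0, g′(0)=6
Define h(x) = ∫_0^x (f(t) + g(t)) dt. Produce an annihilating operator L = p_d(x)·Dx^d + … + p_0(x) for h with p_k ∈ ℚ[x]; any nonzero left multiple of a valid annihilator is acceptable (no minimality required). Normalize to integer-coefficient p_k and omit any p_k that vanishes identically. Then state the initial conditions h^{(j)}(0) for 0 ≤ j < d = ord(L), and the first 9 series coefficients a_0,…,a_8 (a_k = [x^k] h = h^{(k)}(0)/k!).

f: a_k = 0, 1, 0, -1/6, 0, 1/120, 0, -1/5040, 0, …
g: a_k = 0, 6, 0, -9, 0, 81/20, 0, -243/280, 0, …
Weyl lclm of L_f,L_g ⇒ L₀ (ord ≤ 4).
h=∫h₀ ⇒ L = L₀·Dx.
L = 9·Dx + 10·Dx^3 + Dx^5  (order 5).
h: a_k = 0, 0, 7/2, 0, -55/24, 0, 487/720, 0, -125/1152, …
ICs: h(0) = 0, h′(0) = 0, h′′(0) = 7, h′′′(0) = 0, h′′′′(0) = -55.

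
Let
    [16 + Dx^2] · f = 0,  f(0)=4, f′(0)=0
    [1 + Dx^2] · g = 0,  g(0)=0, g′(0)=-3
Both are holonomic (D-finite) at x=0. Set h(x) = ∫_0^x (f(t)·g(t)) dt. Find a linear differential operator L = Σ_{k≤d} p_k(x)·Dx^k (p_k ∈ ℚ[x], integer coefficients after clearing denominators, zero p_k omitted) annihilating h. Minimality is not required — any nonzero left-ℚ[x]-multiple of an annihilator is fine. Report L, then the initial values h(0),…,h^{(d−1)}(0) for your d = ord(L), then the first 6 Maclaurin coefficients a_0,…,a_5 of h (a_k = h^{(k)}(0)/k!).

f: a_k = 4, 0, -32, 0, 128/3, 0, …
g: a_k = 0, -3, 0, 1/2, 0, -1/40, …
Product ⇒ symmetric product L₀, ord ≤ 4.
h=∫₀ˣh₀: take L = L₀·Dx.
L = 225·Dx + 34·Dx^3 + Dx^5  (order 5).
h: a_k = 0, 0, -6, 0, 49/2, 0, …
ICs: h(0) = 0, h′(0) = 0, h′′(0) = -12, h′′′(0) = 0, h′′′′(0) = 588.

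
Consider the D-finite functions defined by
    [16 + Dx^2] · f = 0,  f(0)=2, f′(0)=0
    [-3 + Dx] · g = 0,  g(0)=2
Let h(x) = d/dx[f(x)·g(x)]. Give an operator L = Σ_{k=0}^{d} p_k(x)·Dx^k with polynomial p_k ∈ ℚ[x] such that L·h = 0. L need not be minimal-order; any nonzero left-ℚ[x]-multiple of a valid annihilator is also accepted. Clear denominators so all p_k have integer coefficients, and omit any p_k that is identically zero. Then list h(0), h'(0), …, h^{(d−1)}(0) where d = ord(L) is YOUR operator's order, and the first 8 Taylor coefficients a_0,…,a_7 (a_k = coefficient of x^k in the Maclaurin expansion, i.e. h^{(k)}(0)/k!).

f: a_k = 2, 0, -16, 0, 64/3, 0, -512/45, 0, …
g: a_k = 2, 6, 9, 9, 27/4, 81/20, 81/40, 243/280, …
f·g: L₀ = L_f ⊗_s L_g, ord ≤ 2·1.
h=h₀': d/dx-closure on L₀ ⇒ L.
L = 25 - 6·Dx + Dx^2  (order 2).
h: a_k = 12, -28, -234, -1054/3, -79/2, 11753/30, 25481/60, 164833/1260, …
ICs: h(0) = 12, h′(0) = -28.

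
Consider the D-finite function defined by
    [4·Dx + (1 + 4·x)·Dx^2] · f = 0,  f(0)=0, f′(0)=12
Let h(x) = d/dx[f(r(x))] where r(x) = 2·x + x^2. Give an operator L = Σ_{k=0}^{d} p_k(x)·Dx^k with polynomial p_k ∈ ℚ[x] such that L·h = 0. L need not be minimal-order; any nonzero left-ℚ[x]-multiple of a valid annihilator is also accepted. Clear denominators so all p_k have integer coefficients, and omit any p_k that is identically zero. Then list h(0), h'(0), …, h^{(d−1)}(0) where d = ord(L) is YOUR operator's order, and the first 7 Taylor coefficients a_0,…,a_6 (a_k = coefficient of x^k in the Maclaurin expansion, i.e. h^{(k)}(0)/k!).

L = (7 + 8·x + 4·x^2) + (1 + 9·x + 12·x^2 + 4·x^3)·Dx  (order 1).
h: a_k = 24, -168, 1248, -9312, 69504, -518784, 3872256, …
ICs: h(0) = 24.

f: a_k = 0, 12, -24, 64, -192, 3072/5, -2048, …
Substitute x→r, Dx→(1/r')Dx; clear ⇒ L₀.
Derive L from L₀ (diff closure).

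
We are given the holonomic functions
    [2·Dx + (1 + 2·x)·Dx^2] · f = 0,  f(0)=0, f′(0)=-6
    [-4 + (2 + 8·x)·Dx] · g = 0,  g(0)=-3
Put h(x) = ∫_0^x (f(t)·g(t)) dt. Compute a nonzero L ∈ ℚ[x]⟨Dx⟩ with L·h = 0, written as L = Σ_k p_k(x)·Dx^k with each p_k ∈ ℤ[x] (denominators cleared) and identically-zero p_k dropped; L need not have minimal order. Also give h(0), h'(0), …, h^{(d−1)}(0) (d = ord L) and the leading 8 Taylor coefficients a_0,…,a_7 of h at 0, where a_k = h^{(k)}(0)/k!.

f: a_k = 0, -6, 6, -8, 12, -96/5, 32, -384/7, …
g: a_k = -3, -6, 6, -12, 30, -84, 252, -792, …
L₀ := L_f ⊗_s L_g (sym. prod.), ord ≤ 2.
∫: right-multiply L₀ by Dx.
L = (8 + 8·x)·Dx + (-2 - 8·x)·Dx^2 + (1 + 10·x + 32·x^2 + 32·x^3)·Dx^3  (order 3).
h: a_k = 0, 0, 9, 6, -12, 24, -262/5, 4356/35, …
ICs: h(0) = 0, h′(0) = 0, h′′(0) = 18.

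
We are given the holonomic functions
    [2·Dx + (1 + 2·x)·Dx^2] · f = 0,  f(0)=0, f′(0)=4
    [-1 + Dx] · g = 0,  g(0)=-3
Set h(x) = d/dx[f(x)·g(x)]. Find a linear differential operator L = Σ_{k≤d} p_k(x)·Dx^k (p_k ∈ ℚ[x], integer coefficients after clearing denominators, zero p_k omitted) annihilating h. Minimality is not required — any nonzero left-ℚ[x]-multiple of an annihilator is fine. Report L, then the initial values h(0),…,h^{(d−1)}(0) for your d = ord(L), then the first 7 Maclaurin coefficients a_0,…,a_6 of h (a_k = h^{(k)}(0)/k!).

f: a_k = 0, 4, -4, 16/3, -8, 64/5, -64/3, …
g: a_k = -3, -3, -3/2, -1/2, -1/8, -1/40, -1/240, …
h₀=f·g: eliminate ⇒ L₀, order ≤ 2·1.
Differentiate: ansatz ord ≤ ord L₀ ⇒ L.
L = (5 - 4·x + 4·x^2) + (-4 + 4·x - 8·x^2)·Dx + (-1 + 4·x^2)·Dx^2  (order 2).
h: a_k = -12, 0, -30, 48, -209/2, 212, -25829/60, …
ICs: h(0) = -12, h′(0) = 0.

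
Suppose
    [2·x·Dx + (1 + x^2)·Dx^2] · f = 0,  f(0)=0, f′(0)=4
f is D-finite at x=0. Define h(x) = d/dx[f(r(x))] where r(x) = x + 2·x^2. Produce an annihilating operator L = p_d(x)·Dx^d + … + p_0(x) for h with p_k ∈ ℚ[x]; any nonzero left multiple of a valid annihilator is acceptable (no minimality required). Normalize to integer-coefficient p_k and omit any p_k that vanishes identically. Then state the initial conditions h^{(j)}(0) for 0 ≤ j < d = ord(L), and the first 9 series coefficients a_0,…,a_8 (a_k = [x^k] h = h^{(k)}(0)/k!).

L = (-4 + 2·x + 16·x^2 + 48·x^3 + 48·x^4) + (1 + 4·x + x^2 + 8·x^3 + 20·x^4 + 16·x^5)·Dx  (order 1).
h: a_k = 4, 16, -4, -32, -76, -16, 220, 448, 148, …
ICs: h(0) = 4.

f: a_k = 0, 4, 0, -4/3, 0, 4/5, 0, -4/7, 0, …
Substitute x→r, Dx→(1/r')Dx; clear ⇒ L₀.
h₀' ⇒ L via d/dx closure of L₀.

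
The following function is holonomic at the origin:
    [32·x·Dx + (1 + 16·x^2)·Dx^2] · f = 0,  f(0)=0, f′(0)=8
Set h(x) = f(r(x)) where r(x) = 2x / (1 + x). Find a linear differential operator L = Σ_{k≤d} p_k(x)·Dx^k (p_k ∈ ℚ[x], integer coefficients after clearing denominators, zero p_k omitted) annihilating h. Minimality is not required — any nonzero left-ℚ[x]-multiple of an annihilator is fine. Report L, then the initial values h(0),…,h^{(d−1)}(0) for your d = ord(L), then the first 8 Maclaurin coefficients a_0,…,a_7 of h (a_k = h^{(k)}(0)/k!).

f: a_k = 0, 8, 0, -128/3, 0, 2048/5, 0, -32768/7, …
h₀=f(r): pull back L_f along r ⇒ L₀.
L = (2 + 130·x)·Dx + (1 + 2·x + 65·x^2)·Dx^2  (order 2).
h: a_k = 0, 16, -16, -976/3, 1008, 55376/5, -186416/3, -2853776/7, …
ICs: h(0) = 0, h′(0) = 16.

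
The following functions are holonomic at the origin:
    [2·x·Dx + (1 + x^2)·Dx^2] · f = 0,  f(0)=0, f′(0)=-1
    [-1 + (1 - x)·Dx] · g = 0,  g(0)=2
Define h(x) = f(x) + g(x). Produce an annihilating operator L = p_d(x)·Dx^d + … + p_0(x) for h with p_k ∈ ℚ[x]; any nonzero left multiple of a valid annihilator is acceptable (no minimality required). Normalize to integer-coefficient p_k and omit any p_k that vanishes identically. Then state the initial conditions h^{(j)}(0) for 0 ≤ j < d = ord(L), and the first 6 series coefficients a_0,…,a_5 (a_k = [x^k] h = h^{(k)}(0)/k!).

f: a_k = 0, -1, 0, 1/3, 0, -1/5, …
g: a_k = 2, 2, 2, 2, 2, 2, …
Weyl lclm of L_f,L_g ⇒ L₀ (ord ≤ 3).
L = (2 - 8·x - 6·x^2)·Dx + (-4 + 2·x - 4·x^2 - 6·x^3)·Dx^2 + (1 - x^4)·Dx^3  (order 3).
h: a_k = 2, 1, 2, 7/3, 2, 9/5, …
ICs: h(0) = 2, h′(0) = 1, h′′(0) = 4.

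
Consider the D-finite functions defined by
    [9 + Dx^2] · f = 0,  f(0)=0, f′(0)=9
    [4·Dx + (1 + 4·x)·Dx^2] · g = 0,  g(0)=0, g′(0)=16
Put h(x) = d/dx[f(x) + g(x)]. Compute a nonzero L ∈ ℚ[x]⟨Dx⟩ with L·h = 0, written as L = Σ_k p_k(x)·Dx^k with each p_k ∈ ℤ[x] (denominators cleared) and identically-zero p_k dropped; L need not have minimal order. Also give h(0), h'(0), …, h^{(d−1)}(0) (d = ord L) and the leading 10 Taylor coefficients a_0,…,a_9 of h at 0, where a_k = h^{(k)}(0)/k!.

f: a_k = 0, 9, 0, -27/2, 0, 243/40, 0, -729/560, 0, 729/4480, …
g: a_k = 0, 16, -32, 256/3, -256, 4096/5, -8192/3, 65536/7, -32768, 1048576/9, …
f+g: L₀ = lclm(L_f,L_g), ord ≤ 2+2.
Differentiate: ansatz ord ≤ ord L₀ ⇒ L.
L = (3780 + 2592·x + 5184·x^2) + (369 + 2124·x + 3888·x^2 + 5184·x^3)·Dx + (420 + 288·x + 576·x^2)·Dx^2 + (41 + 236·x + 432·x^2 + 576·x^3)·Dx^3  (order 3).
h: a_k = 25, -64, 431/2, -1024, 33011/8, -16384, 5242151/80, -262144, 4697627041/4480, -4194304, …
ICs: h(0) = 25, h′(0) = -64, h′′(0) = 431.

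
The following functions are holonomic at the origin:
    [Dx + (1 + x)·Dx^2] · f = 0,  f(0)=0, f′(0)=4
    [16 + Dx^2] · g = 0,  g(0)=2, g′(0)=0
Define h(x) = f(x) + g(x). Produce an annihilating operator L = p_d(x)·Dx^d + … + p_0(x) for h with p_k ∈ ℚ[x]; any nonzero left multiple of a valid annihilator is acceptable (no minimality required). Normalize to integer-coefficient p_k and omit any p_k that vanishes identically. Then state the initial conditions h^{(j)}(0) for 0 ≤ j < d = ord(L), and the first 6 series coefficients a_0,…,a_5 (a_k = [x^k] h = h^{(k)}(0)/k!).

f: a_k = 0, 4, -2, 4/3, -1, 4/5, …
g: a_k = 2, 0, -16, 0, 64/3, 0, …
L₀ := lclm(L_f,L_g); ord L₀ ≤ 2+2.
L = (176 + 256·x + 128·x^2)·Dx + (144 + 400·x + 384·x^2 + 128·x^3)·Dx^2 + (11 + 16·x + 8·x^2)·Dx^3 + (9 + 25·x + 24·x^2 + 8·x^3)·Dx^4  (order 4).
h: a_k = 2, 4, -18, 4/3, 61/3, 4/5, …
ICs: h(0) = 2, h′(0) = 4, h′′(0) = -36, h′′′(0) = 8.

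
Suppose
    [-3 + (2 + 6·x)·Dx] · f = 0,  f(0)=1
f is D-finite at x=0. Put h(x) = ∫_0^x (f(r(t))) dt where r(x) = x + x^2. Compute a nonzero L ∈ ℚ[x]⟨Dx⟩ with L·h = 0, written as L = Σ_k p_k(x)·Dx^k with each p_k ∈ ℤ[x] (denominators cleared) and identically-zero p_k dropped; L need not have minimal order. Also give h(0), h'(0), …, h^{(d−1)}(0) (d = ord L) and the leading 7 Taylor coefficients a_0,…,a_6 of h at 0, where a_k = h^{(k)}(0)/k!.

f: a_k = 1, 3/2, -9/8, 27/16, -405/128, 1701/256, -15309/1024, …
Change of var in L_f (x↦r) gives L₀.
∫: right-multiply L₀ by Dx.
L = (-3 - 6·x)·Dx + (2 + 6·x + 6·x^2)·Dx^2  (order 2).
h: a_k = 0, 1, 3/4, 1/8, -9/64, 99/640, -81/512, …
ICs: h(0) = 0, h′(0) = 1.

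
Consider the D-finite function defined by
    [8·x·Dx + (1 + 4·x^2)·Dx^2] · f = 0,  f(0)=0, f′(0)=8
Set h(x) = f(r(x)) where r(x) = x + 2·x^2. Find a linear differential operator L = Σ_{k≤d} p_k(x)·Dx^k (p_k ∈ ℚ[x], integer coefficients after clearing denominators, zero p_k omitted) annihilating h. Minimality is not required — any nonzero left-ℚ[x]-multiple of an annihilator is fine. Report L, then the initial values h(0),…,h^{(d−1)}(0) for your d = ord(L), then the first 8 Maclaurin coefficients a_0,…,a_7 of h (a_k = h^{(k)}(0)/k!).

L = (-4 + 8·x + 64·x^2 + 192·x^3 + 192·x^4)·Dx + (1 + 4·x + 4·x^2 + 32·x^3 + 80·x^4 + 64·x^5)·Dx^2  (order 2).
h: a_k = 0, 8, 16, -32/3, -64, -512/5, 512/3, 6656/7, …
ICs: h(0) = 0, h′(0) = 8.

f: a_k = 0, 8, 0, -32/3, 0, 128/5, 0, -512/7, …
h₀=f(r): pull back L_f along r ⇒ L₀.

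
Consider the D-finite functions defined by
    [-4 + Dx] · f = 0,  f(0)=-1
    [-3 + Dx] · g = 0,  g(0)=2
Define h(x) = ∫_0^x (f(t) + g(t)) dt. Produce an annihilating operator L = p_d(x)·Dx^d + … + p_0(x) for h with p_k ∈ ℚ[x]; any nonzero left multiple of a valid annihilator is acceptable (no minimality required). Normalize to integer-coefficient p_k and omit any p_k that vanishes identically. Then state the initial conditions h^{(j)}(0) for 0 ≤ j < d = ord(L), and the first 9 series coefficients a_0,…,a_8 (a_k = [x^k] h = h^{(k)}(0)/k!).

f: a_k = -1, -4, -8, -32/3, -32/3, -128/15, -256/45, -1024/315, -512/315, …
g: a_k = 2, 6, 9, 9, 27/4, 81/20, 81/40, 243/280, 729/2240, …
L₀ := lclm(L_f,L_g); ord L₀ ≤ 1+1.
h=∫₀ˣh₀: take L = L₀·Dx.
L = 12·Dx - 7·Dx^2 + Dx^3  (order 3).
h: a_k = 0, 1, 1, 1/3, -5/12, -47/60, -269/360, -1319/2520, -1201/4032, …
ICs: h(0) = 0, h′(0) = 1, h′′(0) = 2.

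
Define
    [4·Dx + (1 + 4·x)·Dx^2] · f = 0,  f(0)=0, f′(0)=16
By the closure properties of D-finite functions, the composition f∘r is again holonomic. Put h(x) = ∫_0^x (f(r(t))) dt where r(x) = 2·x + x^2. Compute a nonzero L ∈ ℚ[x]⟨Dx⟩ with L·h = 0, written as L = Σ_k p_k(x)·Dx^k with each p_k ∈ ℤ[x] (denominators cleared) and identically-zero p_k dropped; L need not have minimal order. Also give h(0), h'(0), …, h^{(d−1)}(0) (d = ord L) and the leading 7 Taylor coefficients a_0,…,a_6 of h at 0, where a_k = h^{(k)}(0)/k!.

f: a_k = 0, 16, -32, 256/3, -256, 4096/5, -8192/3, …
h₀=f(r): pull back L_f along r ⇒ L₀.
∫: right-multiply L₀ by Dx.
L = (7 + 8·x + 4·x^2)·Dx^2 + (1 + 9·x + 12·x^2 + 4·x^3)·Dx^3  (order 3).
h: a_k = 0, 0, 16, -112/3, 416/3, -3104/5, 46336/15, …
ICs: h(0) = 0, h′(0) = 0, h′′(0) = 32.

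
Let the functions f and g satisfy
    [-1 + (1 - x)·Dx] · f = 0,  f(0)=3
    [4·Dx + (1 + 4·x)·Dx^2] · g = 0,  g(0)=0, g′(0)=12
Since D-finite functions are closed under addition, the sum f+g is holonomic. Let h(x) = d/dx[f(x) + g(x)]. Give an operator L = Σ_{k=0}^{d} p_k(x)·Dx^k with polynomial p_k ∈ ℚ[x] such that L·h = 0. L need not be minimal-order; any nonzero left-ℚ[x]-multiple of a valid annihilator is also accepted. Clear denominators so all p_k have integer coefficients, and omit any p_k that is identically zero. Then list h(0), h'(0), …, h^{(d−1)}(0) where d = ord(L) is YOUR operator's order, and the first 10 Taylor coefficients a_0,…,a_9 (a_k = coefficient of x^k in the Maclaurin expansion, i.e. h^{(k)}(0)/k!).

f: a_k = 3, 3, 3, 3, 3, 3, 3, 3, 3, 3, …
g: a_k = 0, 12, -24, 64, -192, 3072/5, -2048, 49152/7, -24576, 262144/3, …
f+g: L₀ = lclm(L_f,L_g), ord ≤ 1+2.
Differentiate: ansatz ord ≤ ord L₀ ⇒ L.
L = (44 + 16·x) + (-13 + 56·x + 32·x^2)·Dx + (-3 - 11·x + 6·x^2 + 8·x^3)·Dx^2  (order 2).
h: a_k = 15, -42, 201, -756, 3087, -12270, 49173, -196584, 786459, -3145698, …
ICs: h(0) = 15, h′(0) = -42.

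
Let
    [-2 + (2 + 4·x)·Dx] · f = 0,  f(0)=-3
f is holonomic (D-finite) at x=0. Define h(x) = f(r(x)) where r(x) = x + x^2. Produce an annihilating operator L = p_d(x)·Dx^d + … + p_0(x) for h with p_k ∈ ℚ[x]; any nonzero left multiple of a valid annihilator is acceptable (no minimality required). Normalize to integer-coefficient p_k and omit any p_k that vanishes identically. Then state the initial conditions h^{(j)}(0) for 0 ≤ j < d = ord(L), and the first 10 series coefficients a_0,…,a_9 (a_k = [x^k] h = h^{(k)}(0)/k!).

f: a_k = -3, -3, 3/2, -3/2, 15/8, -21/8, 63/16, -99/16, 1287/128, -2145/128, …
L₀ from L_f via x↦r, Dx↦r'^{-1}Dx.
L = (-1 - 2·x) + (1 + 2·x + 2·x^2)·Dx  (order 1).
h: a_k = -3, -3, -3/2, 3/2, -9/8, 3/8, 9/16, -21/16, 183/128, -81/128, …
ICs: h(0) = -3.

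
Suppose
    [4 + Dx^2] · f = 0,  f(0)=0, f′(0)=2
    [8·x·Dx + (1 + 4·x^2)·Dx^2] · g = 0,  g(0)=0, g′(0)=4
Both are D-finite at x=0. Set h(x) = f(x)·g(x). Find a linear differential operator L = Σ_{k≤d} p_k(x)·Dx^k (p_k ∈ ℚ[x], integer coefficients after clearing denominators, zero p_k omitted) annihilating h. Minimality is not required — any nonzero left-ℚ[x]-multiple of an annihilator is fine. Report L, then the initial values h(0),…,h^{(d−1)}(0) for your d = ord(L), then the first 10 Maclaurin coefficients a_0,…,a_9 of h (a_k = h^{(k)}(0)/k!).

L = (80 + 832·x^2 + 1408·x^4 + 2048·x^6 + 2048·x^8) + (96·x + 640·x^3 + 1536·x^5 + 2048·x^7)·Dx + (24 + 256·x^2 + 576·x^4 + 1024·x^6 + 1024·x^8)·Dx^2 + (24·x + 160·x^3 + 384·x^5 + 512·x^7)·Dx^3 + (1 + 12·x^2 + 56·x^4 + 128·x^6 + 128·x^8)·Dx^4  (order 4).
h: a_k = 0, 0, 8, 0, -16, 0, 304/9, 0, -1376/15, 0, …
ICs: h(0) = 0, h′(0) = 0, h′′(0) = 16, h′′′(0) = 0.

f: a_k = 0, 2, 0, -4/3, 0, 4/15, 0, -8/315, 0, 4/2835, …
g: a_k = 0, 4, 0, -16/3, 0, 64/5, 0, -256/7, 0, 1024/9, …
Sym-product of L_f,L_g gives L₀ (≤ ord 4).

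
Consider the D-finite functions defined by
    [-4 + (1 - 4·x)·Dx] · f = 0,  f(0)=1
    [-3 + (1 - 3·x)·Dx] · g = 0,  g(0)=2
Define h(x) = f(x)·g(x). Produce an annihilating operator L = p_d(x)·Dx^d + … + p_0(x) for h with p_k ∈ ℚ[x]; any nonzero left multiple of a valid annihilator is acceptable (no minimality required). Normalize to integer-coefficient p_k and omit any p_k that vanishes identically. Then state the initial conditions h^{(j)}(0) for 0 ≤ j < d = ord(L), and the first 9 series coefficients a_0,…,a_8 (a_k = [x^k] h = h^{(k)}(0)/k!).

f: a_k = 1, 4, 16, 64, 256, 1024, 4096, 16384, 65536, …
g: a_k = 2, 6, 18, 54, 162, 486, 1458, 4374, 13122, …
h₀=f·g: eliminate ⇒ L₀, order ≤ 1·1.
L = (-7 + 24·x) + (1 - 7·x + 12·x^2)·Dx  (order 1).
h: a_k = 2, 14, 74, 350, 1562, 6734, 28394, 117950, 484922, …
ICs: h(0) = 2.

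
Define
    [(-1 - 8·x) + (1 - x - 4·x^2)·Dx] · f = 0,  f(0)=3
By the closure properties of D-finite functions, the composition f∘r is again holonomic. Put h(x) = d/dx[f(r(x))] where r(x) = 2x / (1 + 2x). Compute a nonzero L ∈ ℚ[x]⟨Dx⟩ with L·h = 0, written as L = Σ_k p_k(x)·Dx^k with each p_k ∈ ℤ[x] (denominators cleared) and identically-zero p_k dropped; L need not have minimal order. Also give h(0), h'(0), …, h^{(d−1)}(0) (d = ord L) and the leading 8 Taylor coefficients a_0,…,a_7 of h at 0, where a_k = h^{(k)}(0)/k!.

f: a_k = 3, 3, 15, 27, 87, 195, 543, 1323, …
h₀=f(r): pull back L_f along r ⇒ L₀.
h=h₀': d/dx-closure on L₀ ⇒ L.
L = (16 + 96·x + 960·x^2 + 1152·x^3) + (-1 - 22·x - 60·x^2 + 248·x^3 + 576·x^4)·Dx  (order 1).
h: a_k = 6, 96, 0, 3072, -7680, 92160, -387072, 2850816, …
ICs: h(0) = 6.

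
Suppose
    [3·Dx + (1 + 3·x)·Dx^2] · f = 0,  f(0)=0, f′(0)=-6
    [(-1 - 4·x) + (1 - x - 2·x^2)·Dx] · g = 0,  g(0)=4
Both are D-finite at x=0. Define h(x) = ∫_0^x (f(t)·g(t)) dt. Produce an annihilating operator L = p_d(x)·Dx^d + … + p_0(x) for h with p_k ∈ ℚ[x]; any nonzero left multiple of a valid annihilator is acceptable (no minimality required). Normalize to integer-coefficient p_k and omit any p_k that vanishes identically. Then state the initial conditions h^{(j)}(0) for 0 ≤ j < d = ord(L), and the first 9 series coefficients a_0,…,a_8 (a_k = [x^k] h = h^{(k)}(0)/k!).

f: a_k = 0, -6, 9, -18, 81/2, -486/5, 243, -4374/7, 6561/4, …
g: a_k = 4, 4, 12, 20, 44, 84, 172, 340, 684, …
h₀=f·g: eliminate ⇒ L₀, order ≤ 2·1.
h=∫₀ˣh₀: take L = L₀·Dx.
L = (7 + 24·x)·Dx + (-1 + 17·x + 30·x^2)·Dx^2 + (-1 - 2·x + 5·x^2 + 6·x^3)·Dx^3  (order 3).
h: a_k = 0, 0, -12, 4, -27, 78/5, -439/5, 3006/35, -51657/140, …
ICs: h(0) = 0, h′(0) = 0, h′′(0) = -24.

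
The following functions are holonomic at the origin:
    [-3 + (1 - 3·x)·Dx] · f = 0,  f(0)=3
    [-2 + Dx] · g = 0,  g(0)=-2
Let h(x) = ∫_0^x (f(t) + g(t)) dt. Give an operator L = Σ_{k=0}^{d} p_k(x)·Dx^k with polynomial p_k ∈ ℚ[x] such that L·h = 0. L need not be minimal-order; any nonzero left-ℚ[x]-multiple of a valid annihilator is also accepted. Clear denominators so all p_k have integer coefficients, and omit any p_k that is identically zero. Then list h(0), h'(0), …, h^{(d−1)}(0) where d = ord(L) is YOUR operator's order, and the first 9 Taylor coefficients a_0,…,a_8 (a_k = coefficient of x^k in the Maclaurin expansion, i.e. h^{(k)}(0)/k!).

f: a_k = 3, 9, 27, 81, 243, 729, 2187, 6561, 19683, …
g: a_k = -2, -4, -4, -8/3, -4/3, -8/15, -8/45, -16/315, -4/315, …
f+g: L₀ = lclm(L_f,L_g), ord ≤ 1+1.
h=∫₀ˣh₀: take L = L₀·Dx.
L = (-24 - 36·x)·Dx + (14 + 24·x - 36·x^2)·Dx^2 + (-1 - 3·x + 18·x^2)·Dx^3  (order 3).
h: a_k = 0, 1, 5/2, 23/3, 235/12, 145/3, 10927/90, 98407/315, 2066699/2520, …
ICs: h(0) = 0, h′(0) = 1, h′′(0) = 5.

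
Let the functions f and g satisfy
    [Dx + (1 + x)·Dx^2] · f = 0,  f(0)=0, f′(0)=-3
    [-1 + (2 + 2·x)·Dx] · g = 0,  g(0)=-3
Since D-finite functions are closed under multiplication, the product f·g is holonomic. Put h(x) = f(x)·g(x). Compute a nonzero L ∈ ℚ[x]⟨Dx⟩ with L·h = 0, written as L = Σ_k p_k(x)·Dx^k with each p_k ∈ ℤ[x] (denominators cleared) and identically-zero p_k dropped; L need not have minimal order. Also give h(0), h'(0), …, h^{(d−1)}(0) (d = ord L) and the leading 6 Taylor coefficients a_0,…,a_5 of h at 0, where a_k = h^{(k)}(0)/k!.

f: a_k = 0, -3, 3/2, -1, 3/4, -3/5, …
g: a_k = -3, -3/2, 3/8, -3/16, 15/128, -21/256, …
Sym-product of L_f,L_g gives L₀ (≤ ord 2).
L = 1 + (4 + 8·x + 4·x^2)·Dx^2  (order 2).
h: a_k = 0, 9, 0, -3/8, 3/8, -213/640, …
ICs: h(0) = 0, h′(0) = 9.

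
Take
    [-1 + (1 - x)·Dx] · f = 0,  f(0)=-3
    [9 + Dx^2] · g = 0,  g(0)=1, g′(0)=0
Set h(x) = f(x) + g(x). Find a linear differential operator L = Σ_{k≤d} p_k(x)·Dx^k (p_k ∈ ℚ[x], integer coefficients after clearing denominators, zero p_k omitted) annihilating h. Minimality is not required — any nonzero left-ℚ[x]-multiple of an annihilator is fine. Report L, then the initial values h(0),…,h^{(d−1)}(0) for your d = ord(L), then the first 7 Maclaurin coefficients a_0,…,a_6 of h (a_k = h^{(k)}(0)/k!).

f: a_k = -3, -3, -3, -3, -3, -3, -3, …
g: a_k = 1, 0, -9/2, 0, 27/8, 0, -81/80, …
h₀=f+g: left-lcm gives L₀, ord ≤ 3.
L = (135 - 162·x + 81·x^2) + (-99 + 261·x - 243·x^2 + 81·x^3)·Dx + (15 - 18·x + 9·x^2)·Dx^2 + (-11 + 29·x - 27·x^2 + 9·x^3)·Dx^3  (order 3).
h: a_k = -2, -3, -15/2, -3, 3/8, -3, -321/80, …
ICs: h(0) = -2, h′(0) = -3, h′′(0) = -15.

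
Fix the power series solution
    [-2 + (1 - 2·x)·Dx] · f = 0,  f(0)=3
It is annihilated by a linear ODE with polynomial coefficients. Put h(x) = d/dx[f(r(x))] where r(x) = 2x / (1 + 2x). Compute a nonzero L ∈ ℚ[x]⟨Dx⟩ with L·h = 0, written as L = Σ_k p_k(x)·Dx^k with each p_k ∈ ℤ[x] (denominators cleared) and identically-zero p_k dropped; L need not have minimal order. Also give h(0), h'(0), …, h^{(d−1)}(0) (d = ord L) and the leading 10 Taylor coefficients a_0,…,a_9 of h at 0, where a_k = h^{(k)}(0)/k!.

L = 4 + (-1 + 2·x)·Dx  (order 1).
h: a_k = 12, 48, 144, 384, 960, 2304, 5376, 12288, 27648, 61440, …
ICs: h(0) = 12.

f: a_k = 3, 6, 12, 24, 48, 96, 192, 384, 768, 1536, …
Substitute x→r, Dx→(1/r')Dx; clear ⇒ L₀.
h=h₀': d/dx-closure on L₀ ⇒ L.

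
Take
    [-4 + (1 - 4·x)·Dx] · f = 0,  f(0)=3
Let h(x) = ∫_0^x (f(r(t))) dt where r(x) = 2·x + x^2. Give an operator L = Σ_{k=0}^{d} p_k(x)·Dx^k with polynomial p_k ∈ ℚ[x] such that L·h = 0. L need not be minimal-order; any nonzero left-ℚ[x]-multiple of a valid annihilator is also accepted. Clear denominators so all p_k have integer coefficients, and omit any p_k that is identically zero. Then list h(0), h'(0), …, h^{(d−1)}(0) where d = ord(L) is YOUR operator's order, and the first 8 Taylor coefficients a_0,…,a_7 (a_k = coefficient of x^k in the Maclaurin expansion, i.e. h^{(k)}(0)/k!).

L = (8 + 8·x)·Dx + (-1 + 8·x + 4·x^2)·Dx^2  (order 2).
h: a_k = 0, 3, 12, 68, 432, 2928, 20672, 1050816/7, …
ICs: h(0) = 0, h′(0) = 3.

f: a_k = 3, 12, 48, 192, 768, 3072, 12288, 49152, …
f∘r: x↦r, Dx↦Dx/r' in L_f ⇒ L₀.
h=∫h₀ ⇒ L = L₀·Dx.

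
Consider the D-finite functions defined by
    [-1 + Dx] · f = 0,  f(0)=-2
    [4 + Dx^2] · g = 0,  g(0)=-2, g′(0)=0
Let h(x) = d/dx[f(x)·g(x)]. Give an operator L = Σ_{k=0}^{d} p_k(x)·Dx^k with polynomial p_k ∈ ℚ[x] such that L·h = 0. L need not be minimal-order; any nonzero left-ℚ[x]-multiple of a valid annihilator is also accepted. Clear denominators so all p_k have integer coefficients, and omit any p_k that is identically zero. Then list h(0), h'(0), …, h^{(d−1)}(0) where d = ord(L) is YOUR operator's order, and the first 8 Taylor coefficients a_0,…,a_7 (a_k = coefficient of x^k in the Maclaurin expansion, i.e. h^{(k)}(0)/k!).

f: a_k = -2, -2, -1, -1/3, -1/12, -1/60, -1/360, -1/2520, …
g: a_k = -2, 0, 4, 0, -4/3, 0, 8/45, 0, …
Sym-product of L_f,L_g gives L₀ (≤ ord 2).
Differentiate: ansatz ord ≤ ord L₀ ⇒ L.
L = 5 - 2·Dx + Dx^2  (order 2).
h: a_k = 4, -12, -22, -14/3, 41/6, 39/10, 29/180, -527/1260, …
ICs: h(0) = 4, h′(0) = -12.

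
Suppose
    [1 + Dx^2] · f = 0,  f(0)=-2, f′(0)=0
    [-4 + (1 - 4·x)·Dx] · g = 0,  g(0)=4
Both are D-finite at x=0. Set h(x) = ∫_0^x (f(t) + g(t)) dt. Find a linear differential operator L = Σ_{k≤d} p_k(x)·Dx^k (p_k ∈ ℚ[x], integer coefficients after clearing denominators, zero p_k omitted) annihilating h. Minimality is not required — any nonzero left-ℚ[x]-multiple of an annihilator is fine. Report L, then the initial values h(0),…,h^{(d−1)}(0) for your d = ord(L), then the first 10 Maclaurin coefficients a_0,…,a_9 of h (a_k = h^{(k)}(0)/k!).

f: a_k = -2, 0, 1, 0, -1/12, 0, 1/360, 0, -1/20160, 0, …
g: a_k = 4, 16, 64, 256, 1024, 4096, 16384, 65536, 262144, 1048576, …
h₀=f+g: left-lcm gives L₀, ord ≤ 3.
h=∫₀ˣh₀: take L = L₀·Dx.
L = (-388 + 32·x - 64·x^2)·Dx + (33 - 140·x + 48·x^2 - 64·x^3)·Dx^2 + (-388 + 32·x - 64·x^2)·Dx^3 + (33 - 140·x + 48·x^2 - 64·x^3)·Dx^4  (order 4).
h: a_k = 0, 2, 8, 65/3, 64, 12287/60, 2048/3, 5898241/2520, 8192, 5284823039/181440, …
ICs: h(0) = 0, h′(0) = 2, h′′(0) = 16, h′′′(0) = 130.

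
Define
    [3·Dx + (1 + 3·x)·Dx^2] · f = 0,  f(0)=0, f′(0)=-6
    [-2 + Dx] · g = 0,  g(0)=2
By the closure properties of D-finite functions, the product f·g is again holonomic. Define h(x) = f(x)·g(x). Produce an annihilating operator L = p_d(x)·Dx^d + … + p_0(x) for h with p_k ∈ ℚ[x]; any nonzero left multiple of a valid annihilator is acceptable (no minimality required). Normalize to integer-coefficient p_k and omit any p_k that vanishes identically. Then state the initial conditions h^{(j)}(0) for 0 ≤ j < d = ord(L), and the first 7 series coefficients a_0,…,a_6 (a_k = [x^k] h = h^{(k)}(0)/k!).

f: a_k = 0, -6, 9, -18, 81/2, -486/5, 243, …
g: a_k = 2, 4, 4, 8/3, 4/3, 8/15, 8/45, …
Product ⇒ symmetric product L₀, ord ≤ 2.
L = (-2 + 12·x) + (-1 - 12·x)·Dx + (1 + 3·x)·Dx^2  (order 2).
h: a_k = 0, -12, -6, -24, 29, -442/5, 220, …
ICs: h(0) = 0, h′(0) = -12.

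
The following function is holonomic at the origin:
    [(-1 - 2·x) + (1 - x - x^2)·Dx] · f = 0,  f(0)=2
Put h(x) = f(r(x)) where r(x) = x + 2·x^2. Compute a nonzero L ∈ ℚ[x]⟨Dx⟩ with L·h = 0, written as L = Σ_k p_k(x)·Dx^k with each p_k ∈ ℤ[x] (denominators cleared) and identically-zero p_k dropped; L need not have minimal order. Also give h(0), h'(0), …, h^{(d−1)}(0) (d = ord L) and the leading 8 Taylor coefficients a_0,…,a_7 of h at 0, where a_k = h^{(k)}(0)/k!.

L = (1 + 6·x + 12·x^2 + 16·x^3) + (-1 + x + 3·x^2 + 4·x^3 + 4·x^4)·Dx  (order 1).
h: a_k = 2, 2, 8, 22, 62, 168, 474, 1314, …
ICs: h(0) = 2.

f: a_k = 2, 2, 4, 6, 10, 16, 26, 42, …
f∘r: x↦r, Dx↦Dx/r' in L_f ⇒ L₀.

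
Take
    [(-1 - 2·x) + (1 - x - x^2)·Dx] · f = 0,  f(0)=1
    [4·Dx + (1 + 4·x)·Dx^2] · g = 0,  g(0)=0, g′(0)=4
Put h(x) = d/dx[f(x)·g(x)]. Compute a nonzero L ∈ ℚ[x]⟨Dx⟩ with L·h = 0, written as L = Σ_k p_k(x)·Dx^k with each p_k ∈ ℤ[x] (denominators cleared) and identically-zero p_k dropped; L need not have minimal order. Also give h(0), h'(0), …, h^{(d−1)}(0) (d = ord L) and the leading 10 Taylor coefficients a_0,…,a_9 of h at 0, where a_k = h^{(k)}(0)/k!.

L = (82 + 216·x + 288·x^2) + (-7 + 62·x + 264·x^2 + 224·x^3)·Dx + (-3 - 17·x - 9·x^2 + 52·x^3 + 32·x^4)·Dx^2  (order 2).
h: a_k = 4, -8, 64, -560/3, 2692/3, -16496/5, 68956/5, -5688224/105, 1532512/7, -55001336/63, …
ICs: h(0) = 4, h′(0) = -8.

f: a_k = 1, 1, 2, 3, 5, 8, 13, 21, 34, 55, …
g: a_k = 0, 4, -8, 64/3, -64, 1024/5, -2048/3, 16384/7, -8192, 262144/9, …
L₀ := L_f ⊗_s L_g (sym. prod.), ord ≤ 2.
h=h₀': d/dx-closure on L₀ ⇒ L.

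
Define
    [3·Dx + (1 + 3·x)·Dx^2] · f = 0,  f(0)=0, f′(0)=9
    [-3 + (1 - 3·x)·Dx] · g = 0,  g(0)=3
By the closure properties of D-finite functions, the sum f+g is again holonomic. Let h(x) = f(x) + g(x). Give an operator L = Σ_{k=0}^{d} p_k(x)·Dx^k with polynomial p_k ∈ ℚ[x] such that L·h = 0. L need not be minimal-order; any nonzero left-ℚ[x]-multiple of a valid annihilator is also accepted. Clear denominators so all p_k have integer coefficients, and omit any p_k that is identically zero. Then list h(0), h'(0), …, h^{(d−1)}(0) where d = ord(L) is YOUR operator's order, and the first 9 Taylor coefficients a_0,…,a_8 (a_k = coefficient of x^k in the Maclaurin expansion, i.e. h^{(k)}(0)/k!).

f: a_k = 0, 9, -27/2, 27, -243/4, 729/5, -729/2, 6561/7, -19683/8, …
g: a_k = 3, 9, 27, 81, 243, 729, 2187, 6561, 19683, …
Weyl lclm of L_f,L_g ⇒ L₀ (ord ≤ 3).
L = (-30 - 18·x)·Dx + (-4 - 48·x - 36·x^2)·Dx^2 + (1 + x - 9·x^2 - 9·x^3)·Dx^3  (order 3).
h: a_k = 3, 18, 27/2, 108, 729/4, 4374/5, 3645/2, 52488/7, 137781/8, …
ICs: h(0) = 3, h′(0) = 18, h′′(0) = 27.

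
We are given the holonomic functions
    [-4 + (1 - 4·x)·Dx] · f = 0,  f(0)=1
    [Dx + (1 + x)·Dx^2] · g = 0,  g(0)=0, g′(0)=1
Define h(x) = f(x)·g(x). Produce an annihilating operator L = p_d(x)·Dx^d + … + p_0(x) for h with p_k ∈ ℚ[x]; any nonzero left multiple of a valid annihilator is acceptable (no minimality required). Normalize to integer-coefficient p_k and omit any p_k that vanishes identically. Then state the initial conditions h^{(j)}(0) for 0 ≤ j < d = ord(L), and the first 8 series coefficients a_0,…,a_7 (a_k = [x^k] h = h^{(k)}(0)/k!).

L = 4 + (7 + 12·x)·Dx + (-1 + 3·x + 4·x^2)·Dx^2  (order 2).
h: a_k = 0, 1, 7/2, 43/3, 685/12, 3428/15, 27419/30, 383881/105, …
ICs: h(0) = 0, h′(0) = 1.

f: a_k = 1, 4, 16, 64, 256, 1024, 4096, 16384, …
g: a_k = 0, 1, -1/2, 1/3, -1/4, 1/5, -1/6, 1/7, …
h₀=f·g: eliminate ⇒ L₀, order ≤ 1·2.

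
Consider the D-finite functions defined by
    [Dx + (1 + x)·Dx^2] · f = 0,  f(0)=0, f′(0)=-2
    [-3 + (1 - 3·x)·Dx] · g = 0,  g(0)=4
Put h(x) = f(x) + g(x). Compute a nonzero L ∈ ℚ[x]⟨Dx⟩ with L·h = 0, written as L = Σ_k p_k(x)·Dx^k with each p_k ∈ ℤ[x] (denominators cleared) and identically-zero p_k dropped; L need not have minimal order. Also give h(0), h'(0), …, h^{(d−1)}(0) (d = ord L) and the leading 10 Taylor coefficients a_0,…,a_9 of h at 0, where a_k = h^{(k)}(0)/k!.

f: a_k = 0, -2, 1, -2/3, 1/2, -2/5, 1/3, -2/7, 1/4, -2/9, …
g: a_k = 4, 12, 36, 108, 324, 972, 2916, 8748, 26244, 78732, …
h₀=f+g: left-lcm gives L₀, ord ≤ 3.
L = (-66 - 18·x)·Dx + (-52 - 120·x - 36·x^2)·Dx^2 + (7 - 11·x - 27·x^2 - 9·x^3)·Dx^3  (order 3).
h: a_k = 4, 10, 37, 322/3, 649/2, 4858/5, 8749/3, 61234/7, 104977/4, 708586/9, …
ICs: h(0) = 4, h′(0) = 10, h′′(0) = 74.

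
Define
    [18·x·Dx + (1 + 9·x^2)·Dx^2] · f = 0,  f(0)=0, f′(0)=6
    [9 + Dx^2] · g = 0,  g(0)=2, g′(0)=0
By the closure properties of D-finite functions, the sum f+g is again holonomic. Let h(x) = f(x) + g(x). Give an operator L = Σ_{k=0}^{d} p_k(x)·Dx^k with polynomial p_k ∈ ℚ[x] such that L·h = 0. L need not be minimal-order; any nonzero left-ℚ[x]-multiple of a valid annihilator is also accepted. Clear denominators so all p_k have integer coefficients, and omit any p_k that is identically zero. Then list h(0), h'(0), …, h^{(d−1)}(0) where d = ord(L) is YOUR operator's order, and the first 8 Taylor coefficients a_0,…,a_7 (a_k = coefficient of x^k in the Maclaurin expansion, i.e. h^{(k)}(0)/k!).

f: a_k = 0, 6, 0, -18, 0, 486/5, 0, -4374/7, …
g: a_k = 2, 0, -9, 0, 27/4, 0, -81/40, 0, …
Sum ⇒ L₀ = lclm(L_f,L_g) in ℚ(x)⟨Dx⟩.
L = (-1782·x + 20412·x^3 + 13122·x^5)·Dx + (-9 + 567·x^2 + 6561·x^4 + 6561·x^6)·Dx^2 + (-198·x + 2268·x^3 + 1458·x^5)·Dx^3 + (-1 + 63·x^2 + 729·x^4 + 729·x^6)·Dx^4  (order 4).
h: a_k = 2, 6, -9, -18, 27/4, 486/5, -81/40, -4374/7, …
ICs: h(0) = 2, h′(0) = 6, h′′(0) = -18, h′′′(0) = -108.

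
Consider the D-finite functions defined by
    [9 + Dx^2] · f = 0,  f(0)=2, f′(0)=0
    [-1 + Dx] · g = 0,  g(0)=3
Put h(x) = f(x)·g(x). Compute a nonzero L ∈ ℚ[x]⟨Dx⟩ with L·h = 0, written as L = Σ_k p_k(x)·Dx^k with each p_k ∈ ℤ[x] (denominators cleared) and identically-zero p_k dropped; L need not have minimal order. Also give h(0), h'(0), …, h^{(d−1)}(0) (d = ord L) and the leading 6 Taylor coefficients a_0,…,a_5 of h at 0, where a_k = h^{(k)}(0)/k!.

f: a_k = 2, 0, -9, 0, 27/4, 0, …
g: a_k = 3, 3, 3/2, 1/2, 1/8, 1/40, …
Sym-product of L_f,L_g gives L₀ (≤ ord 2).
L = 10 - 2·Dx + Dx^2  (order 2).
h: a_k = 6, 6, -24, -26, 7, 79/5, …
ICs: h(0) = 6, h′(0) = 6.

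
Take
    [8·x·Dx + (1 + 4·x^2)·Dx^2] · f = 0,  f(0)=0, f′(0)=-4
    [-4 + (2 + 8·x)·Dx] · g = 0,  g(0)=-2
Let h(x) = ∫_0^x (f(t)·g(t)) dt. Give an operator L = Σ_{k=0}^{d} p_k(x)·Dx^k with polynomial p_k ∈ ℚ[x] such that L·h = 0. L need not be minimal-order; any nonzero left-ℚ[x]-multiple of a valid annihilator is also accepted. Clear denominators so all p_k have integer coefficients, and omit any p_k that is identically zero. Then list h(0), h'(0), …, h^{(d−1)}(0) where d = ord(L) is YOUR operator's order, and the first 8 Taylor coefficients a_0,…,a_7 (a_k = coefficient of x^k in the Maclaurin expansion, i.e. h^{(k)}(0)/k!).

f: a_k = 0, -4, 0, 16/3, 0, -64/5, 0, 256/7, …
g: a_k = -2, -4, 4, -8, 20, -56, 168, -528, …
h₀=f·g: eliminate ⇒ L₀, order ≤ 2·1.
∫: right-multiply L₀ by Dx.
L = (12 - 16·x - 16·x^2)·Dx + (-4 - 8·x + 48·x^2 + 64·x^3)·Dx^2 + (1 + 8·x + 20·x^2 + 32·x^3 + 64·x^4)·Dx^3  (order 3).
h: a_k = 0, 0, 4, 16/3, -20/3, 32/15, -248/45, 3488/105, …
ICs: h(0) = 0, h′(0) = 0, h′′(0) = 8.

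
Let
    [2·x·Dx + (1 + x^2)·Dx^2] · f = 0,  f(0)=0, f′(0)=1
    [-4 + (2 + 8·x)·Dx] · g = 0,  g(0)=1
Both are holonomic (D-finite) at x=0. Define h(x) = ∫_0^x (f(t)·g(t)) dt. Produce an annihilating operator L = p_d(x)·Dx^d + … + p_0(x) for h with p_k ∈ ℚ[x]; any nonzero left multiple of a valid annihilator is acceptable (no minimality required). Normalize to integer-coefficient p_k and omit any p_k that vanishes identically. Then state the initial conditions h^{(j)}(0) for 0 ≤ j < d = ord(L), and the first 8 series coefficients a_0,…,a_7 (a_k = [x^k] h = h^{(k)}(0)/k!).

f: a_k = 0, 1, 0, -1/3, 0, 1/5, 0, -1/7, …
g: a_k = 1, 2, -2, 4, -10, 28, -84, 264, …
Product ⇒ symmetric product L₀, ord ≤ 2.
∫: right-multiply L₀ by Dx.
L = (12 - 4·x - 4·x^2)·Dx + (-4 - 14·x + 12·x^2 + 16·x^3)·Dx^2 + (1 + 8·x + 17·x^2 + 8·x^3 + 16·x^4)·Dx^3  (order 3).
h: a_k = 0, 0, 1/2, 2/3, -7/12, 2/3, -137/90, 58/15, …
ICs: h(0) = 0, h′(0) = 0, h′′(0) = 1.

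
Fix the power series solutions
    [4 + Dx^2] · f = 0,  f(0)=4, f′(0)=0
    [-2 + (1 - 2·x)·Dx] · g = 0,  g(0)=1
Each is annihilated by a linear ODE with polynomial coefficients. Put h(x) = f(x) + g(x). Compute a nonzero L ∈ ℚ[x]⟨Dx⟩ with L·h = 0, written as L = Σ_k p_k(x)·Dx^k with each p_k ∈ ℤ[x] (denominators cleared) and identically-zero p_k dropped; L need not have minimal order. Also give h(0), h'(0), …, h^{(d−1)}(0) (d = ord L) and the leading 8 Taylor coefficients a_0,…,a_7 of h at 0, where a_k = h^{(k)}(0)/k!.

f: a_k = 4, 0, -8, 0, 8/3, 0, -16/45, 0, …
g: a_k = 1, 2, 4, 8, 16, 32, 64, 128, …
L₀ := lclm(L_f,L_g); ord L₀ ≤ 2+1.
L = (-56 + 32·x - 32·x^2) + (12 - 40·x + 48·x^2 - 32·x^3)·Dx + (-14 + 8·x - 8·x^2)·Dx^2 + (3 - 10·x + 12·x^2 - 8·x^3)·Dx^3  (order 3).
h: a_k = 5, 2, -4, 8, 56/3, 32, 2864/45, 128, …
ICs: h(0) = 5, h′(0) = 2, h′′(0) = -8.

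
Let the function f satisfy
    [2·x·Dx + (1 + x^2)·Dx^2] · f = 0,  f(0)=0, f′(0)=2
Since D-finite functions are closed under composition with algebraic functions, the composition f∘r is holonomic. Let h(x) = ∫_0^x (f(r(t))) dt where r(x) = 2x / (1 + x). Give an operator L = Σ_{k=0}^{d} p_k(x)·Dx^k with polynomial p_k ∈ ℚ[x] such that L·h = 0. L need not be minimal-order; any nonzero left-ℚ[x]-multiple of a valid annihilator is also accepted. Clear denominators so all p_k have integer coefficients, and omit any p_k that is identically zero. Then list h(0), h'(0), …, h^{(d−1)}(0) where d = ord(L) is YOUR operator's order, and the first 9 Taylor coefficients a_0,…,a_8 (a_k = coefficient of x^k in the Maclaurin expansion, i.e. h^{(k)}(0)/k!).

f: a_k = 0, 2, 0, -2/3, 0, 2/5, 0, -2/7, 0, …
f∘r: x↦r, Dx↦Dx/r' in L_f ⇒ L₀.
∫: right-multiply L₀ by Dx.
L = (2 + 10·x)·Dx^2 + (1 + 2·x + 5·x^2)·Dx^3  (order 3).
h: a_k = 0, 0, 2, -4/3, -1/3, 12/5, -38/15, -44/21, 139/14, …
ICs: h(0) = 0, h′(0) = 0, h′′(0) = 4.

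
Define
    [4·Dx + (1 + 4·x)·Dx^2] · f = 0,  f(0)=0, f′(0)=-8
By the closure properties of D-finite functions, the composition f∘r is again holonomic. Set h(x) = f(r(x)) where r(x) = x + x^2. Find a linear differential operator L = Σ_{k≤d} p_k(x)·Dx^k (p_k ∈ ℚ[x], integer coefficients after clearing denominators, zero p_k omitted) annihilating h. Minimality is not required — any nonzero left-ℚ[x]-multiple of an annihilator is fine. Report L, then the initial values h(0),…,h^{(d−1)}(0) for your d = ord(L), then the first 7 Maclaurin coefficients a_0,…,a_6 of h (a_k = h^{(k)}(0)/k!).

L = 2·Dx + (1 + 2·x)·Dx^2  (order 2).
h: a_k = 0, -8, 8, -32/3, 16, -128/5, 128/3, …
ICs: h(0) = 0, h′(0) = -8.

f: a_k = 0, -8, 16, -128/3, 128, -2048/5, 4096/3, …
Change of var in L_f (x↦r) gives L₀.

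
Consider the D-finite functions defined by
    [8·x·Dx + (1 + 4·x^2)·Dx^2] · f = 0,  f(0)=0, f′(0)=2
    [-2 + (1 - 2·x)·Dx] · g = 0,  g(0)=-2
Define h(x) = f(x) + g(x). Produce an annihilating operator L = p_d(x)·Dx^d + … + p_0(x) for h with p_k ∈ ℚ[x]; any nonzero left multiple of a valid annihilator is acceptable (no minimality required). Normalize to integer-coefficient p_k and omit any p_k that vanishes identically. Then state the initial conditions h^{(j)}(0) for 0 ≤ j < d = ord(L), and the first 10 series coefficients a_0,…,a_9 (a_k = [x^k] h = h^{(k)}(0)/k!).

f: a_k = 0, 2, 0, -8/3, 0, 32/5, 0, -128/7, 0, 512/9, …
g: a_k = -2, -4, -8, -16, -32, -64, -128, -256, -512, -1024, …
L₀ := lclm(L_f,L_g); ord L₀ ≤ 2+1.
L = (8 - 64·x - 96·x^2)·Dx + (-8 + 8·x - 32·x^2 - 96·x^3)·Dx^2 + (1 - 16·x^4)·Dx^3  (order 3).
h: a_k = -2, -2, -8, -56/3, -32, -288/5, -128, -1920/7, -512, -8704/9, …
ICs: h(0) = -2, h′(0) = -2, h′′(0) = -16.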